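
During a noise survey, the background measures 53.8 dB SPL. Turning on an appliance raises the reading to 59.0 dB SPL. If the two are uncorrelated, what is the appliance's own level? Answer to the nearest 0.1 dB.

57.4 dB SPL

Subtract intensities: L_src = 10·log₁₀(10^(L_total/10) − 10^(L_bg/10)).
L_src = 10·log₁₀(10^(59.0/10) − 10^(53.8/10)) = 10·log₁₀(554400) = 57.4 dB SPL.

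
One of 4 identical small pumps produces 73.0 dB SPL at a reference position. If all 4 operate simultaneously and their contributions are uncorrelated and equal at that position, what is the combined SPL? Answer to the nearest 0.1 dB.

4 equal incoherent sources raise the level by 10·log₁₀(4) = 6.02 dB.
L_total = 73.0 + 6.02 = 79.0 dB SPL.

79.0 dB SPL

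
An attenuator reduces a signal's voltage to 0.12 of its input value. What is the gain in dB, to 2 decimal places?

-18.42 dB

For a voltage ratio, dB = 20·log₁₀(V₂/V₁).
20·log₁₀(0.12) = -18.42 dB.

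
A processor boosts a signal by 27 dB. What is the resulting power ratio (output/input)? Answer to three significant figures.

Power ratio = 10^(dB/10).
10^(27/10) = 10^(2.700) = 501.

501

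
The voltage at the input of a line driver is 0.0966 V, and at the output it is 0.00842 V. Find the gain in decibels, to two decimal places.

For a voltage ratio, dB = 20·log₁₀(V₂/V₁).
20·log₁₀(0.00842/0.0966) = 20·log₁₀(0.08716) = -21.19 dB.

-21.19 dB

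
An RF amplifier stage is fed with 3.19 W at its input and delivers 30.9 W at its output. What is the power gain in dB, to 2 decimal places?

9.86 dB

Power is a power quantity, so gain = 10·log₁₀(P_out/P_in).
10·log₁₀(30.9/3.19) = 10·log₁₀(9.687) = 9.86 dB.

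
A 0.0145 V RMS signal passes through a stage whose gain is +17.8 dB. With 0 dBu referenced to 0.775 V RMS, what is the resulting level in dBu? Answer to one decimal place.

Input level: 20·log₁₀(0.0145/0.775) = -34.56 dBu.
Output: -34.56 + 17.8 = -16.8 dBu.

-16.8 dBu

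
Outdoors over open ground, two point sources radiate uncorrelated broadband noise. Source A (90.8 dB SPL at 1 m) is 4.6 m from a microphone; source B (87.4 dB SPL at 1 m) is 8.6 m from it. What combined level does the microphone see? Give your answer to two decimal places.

78.08 dB SPL

At the listener: L_A = 90.8 − 20·log₁₀(4.6) = 77.545 dB; L_B = 87.4 − 20·log₁₀(8.6) = 68.710 dB.
Combined: 10·log₁₀(10^(77.545/10)+10^(68.710/10)) = 78.08 dB SPL.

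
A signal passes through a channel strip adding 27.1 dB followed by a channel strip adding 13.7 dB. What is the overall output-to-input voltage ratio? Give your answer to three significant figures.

Net gain = 27.1 + 13.7 = 40.8 dB.
Voltage ratio = 10^(40.8/20) = 110.

110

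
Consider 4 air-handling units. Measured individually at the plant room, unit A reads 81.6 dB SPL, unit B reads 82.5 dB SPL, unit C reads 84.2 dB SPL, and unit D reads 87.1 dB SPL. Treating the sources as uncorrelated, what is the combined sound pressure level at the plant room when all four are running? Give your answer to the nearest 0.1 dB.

Incoherent sources sum as intensities:
L_total = 10·log₁₀(10^(81.6/10) + 10^(82.5/10) + 10^(84.2/10) + 10^(87.1/10)) = 10·log₁₀(1098000000) = 90.4 dB SPL.

90.4 dB SPL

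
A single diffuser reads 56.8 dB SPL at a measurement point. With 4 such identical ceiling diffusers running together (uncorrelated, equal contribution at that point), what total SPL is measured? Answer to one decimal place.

62.8 dB SPL

4 equal incoherent sources raise the level by 10·log₁₀(4) = 6.02 dB.
L_total = 56.8 + 6.02 = 62.8 dB SPL.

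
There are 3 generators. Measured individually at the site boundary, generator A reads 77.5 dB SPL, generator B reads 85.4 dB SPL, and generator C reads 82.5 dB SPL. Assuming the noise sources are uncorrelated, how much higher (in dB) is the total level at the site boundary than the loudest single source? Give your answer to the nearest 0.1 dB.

Add the sources as powers (linear), then convert back to dB:
L_total = 10·log₁₀(10^(77.5/10) + 10^(85.4/10) + 10^(82.5/10)) = 87.64 dB SPL.
Excess over the loudest (85.4 dB): 87.64 − 85.4 = 2.2 dB.

2.2 dB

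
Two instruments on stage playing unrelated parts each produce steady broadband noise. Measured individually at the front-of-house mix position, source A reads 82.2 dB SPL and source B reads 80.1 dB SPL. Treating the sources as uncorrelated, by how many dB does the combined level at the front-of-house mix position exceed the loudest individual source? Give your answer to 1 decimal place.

Incoherent sources sum as intensities:
L_total = 10·log₁₀(10^(82.2/10) + 10^(80.1/10)) = 84.29 dB SPL.
Excess over the loudest (82.2 dB): 84.29 − 82.2 = 2.1 dB.

2.1 dB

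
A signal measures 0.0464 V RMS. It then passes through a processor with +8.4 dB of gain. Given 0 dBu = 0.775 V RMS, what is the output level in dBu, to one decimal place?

Input level: 20·log₁₀(0.0464/0.775) = -24.46 dBu.
Output: -24.46 + 8.4 = -16.1 dBu.

-16.1 dBu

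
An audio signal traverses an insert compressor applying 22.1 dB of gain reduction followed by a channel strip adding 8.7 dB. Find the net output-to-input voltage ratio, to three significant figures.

Net gain = (−22.1) + 8.7 = -13.4 dB.
Voltage ratio = 10^(-13.4/20) = 0.214.

0.214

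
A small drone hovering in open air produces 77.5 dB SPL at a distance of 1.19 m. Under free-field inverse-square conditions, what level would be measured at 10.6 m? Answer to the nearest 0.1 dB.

For a point source in a free field, ΔL = −20·log₁₀(d₂/d₁).
ΔL = −20·log₁₀(10.6/1.19) = -19.00 dB, so L₂ = 77.5 + (-19.00) = 58.5 dB SPL.

58.5 dB SPL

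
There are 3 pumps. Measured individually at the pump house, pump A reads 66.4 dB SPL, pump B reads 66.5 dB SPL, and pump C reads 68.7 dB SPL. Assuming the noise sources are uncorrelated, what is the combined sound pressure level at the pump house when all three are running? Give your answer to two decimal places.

Add the sources as powers (linear), then convert back to dB:
L_total = 10·log₁₀(10^(66.4/10) + 10^(66.5/10) + 10^(68.7/10)) = 10·log₁₀(16250000) = 72.11 dB SPL.

72.11 dB SPL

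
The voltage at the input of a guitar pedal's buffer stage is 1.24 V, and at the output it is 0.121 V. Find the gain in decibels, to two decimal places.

-20.21 dB

Voltage ratio → dB uses the 20·log₁₀ form:
20·log₁₀(0.121/1.24) = 20·log₁₀(0.09758) = -20.21 dB.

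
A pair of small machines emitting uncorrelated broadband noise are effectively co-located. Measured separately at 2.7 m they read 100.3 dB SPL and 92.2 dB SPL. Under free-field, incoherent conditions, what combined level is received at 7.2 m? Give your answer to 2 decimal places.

92.41 dB SPL

Combined at 2.7 m: 10·log₁₀(10^(100.3/10)+10^(92.2/10)) = 100.925 dB SPL.
Then apply −20·log₁₀(7.2/2.7) = -8.519 dB → 92.41 dB SPL.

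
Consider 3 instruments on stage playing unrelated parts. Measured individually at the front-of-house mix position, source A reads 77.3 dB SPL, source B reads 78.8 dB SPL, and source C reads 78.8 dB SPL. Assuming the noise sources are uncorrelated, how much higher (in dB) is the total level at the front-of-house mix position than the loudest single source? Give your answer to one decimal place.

Incoherent sources sum as intensities:
L_total = 10·log₁₀(10^(77.3/10) + 10^(78.8/10) + 10^(78.8/10)) = 83.13 dB SPL.
Excess over the loudest (78.8 dB): 83.13 − 78.8 = 4.3 dB.

4.3 dB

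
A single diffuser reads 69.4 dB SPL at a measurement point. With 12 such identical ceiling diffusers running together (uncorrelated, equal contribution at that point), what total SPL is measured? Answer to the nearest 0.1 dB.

80.2 dB SPL

12 equal incoherent sources raise the level by 10·log₁₀(12) = 10.79 dB.
L_total = 69.4 + 10.79 = 80.2 dB SPL.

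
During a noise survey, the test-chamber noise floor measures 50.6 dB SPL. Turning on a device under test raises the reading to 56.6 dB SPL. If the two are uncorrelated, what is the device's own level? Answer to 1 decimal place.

Remove the background by subtracting linear intensities:
L_src = 10·log₁₀(10^(56.6/10) − 10^(50.6/10)) = 10·log₁₀(342300) = 55.3 dB SPL.

55.3 dB SPL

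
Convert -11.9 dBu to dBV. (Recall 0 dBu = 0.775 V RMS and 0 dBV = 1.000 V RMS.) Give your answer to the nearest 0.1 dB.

-14.1 dBV

The offset between the scales is 20·log₁₀(0.775/1.000) = −2.214 dB.
So dBV = -11.9 − 2.214 = -14.1 dBV.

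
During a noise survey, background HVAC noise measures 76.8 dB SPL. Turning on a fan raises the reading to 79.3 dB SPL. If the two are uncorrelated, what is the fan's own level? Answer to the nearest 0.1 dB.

75.7 dB SPL

Remove the background by subtracting linear intensities:
L_src = 10·log₁₀(10^(79.3/10) − 10^(76.8/10)) = 10·log₁₀(37250000) = 75.7 dB SPL.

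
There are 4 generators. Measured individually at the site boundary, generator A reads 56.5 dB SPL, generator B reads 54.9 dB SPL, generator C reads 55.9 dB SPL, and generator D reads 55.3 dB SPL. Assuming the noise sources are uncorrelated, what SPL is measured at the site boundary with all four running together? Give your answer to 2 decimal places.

61.71 dB SPL

Uncorrelated sources add in intensity (power), not in dB.
L_total = 10·log₁₀(10^(56.5/10) + 10^(54.9/10) + 10^(55.9/10) + 10^(55.3/10)) = 10·log₁₀(1484000) = 61.71 dB SPL.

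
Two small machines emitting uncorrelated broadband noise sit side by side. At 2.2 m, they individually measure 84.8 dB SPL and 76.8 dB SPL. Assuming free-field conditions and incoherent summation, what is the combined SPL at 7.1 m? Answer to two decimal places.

Combined at 2.2 m: 10·log₁₀(10^(84.8/10)+10^(76.8/10)) = 85.439 dB SPL.
Then apply −20·log₁₀(7.1/2.2) = -10.177 dB → 75.26 dB SPL.

75.26 dB SPL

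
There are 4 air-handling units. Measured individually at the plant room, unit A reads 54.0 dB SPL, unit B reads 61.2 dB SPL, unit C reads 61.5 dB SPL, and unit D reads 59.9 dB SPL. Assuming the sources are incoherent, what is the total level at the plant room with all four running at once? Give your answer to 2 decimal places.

Incoherent sources sum as intensities:
L_total = 10·log₁₀(10^(54.0/10) + 10^(61.2/10) + 10^(61.5/10) + 10^(59.9/10)) = 10·log₁₀(3959000) = 65.98 dB SPL.

65.98 dB SPL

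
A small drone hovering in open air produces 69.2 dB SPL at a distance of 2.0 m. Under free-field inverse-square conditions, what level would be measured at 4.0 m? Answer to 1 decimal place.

Free-field point source: level drops by 20·log₁₀ of the distance ratio.
ΔL = −20·log₁₀(4.0/2.0) = -6.02 dB, so L₂ = 69.2 + (-6.02) = 63.2 dB SPL.

63.2 dB SPL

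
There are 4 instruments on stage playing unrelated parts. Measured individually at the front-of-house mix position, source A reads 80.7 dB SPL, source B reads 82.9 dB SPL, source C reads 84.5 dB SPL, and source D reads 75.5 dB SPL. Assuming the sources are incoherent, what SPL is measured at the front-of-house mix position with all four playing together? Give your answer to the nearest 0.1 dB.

88.0 dB SPL

Incoherent sources sum as intensities:
L_total = 10·log₁₀(10^(80.7/10) + 10^(82.9/10) + 10^(84.5/10) + 10^(75.5/10)) = 10·log₁₀(629800000) = 88.0 dB SPL.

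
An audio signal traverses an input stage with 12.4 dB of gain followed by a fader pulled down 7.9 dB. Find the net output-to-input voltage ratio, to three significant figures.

1.68

Net gain = 12.4 + (−7.9) = 4.5 dB.
Voltage ratio = 10^(4.5/20) = 1.68.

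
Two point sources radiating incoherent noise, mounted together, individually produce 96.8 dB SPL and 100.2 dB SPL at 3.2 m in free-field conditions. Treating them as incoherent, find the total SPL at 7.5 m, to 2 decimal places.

Combined at 3.2 m: 10·log₁₀(10^(96.8/10)+10^(100.2/10)) = 101.835 dB SPL.
Then apply −20·log₁₀(7.5/3.2) = -7.398 dB → 94.44 dB SPL.

94.44 dB SPL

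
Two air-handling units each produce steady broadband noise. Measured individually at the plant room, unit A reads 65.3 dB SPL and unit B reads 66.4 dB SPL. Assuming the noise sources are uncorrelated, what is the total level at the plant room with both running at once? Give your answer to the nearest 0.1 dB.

Incoherent sources sum as intensities:
L_total = 10·log₁₀(10^(65.3/10) + 10^(66.4/10)) = 10·log₁₀(7754000) = 68.9 dB SPL.

68.9 dB SPL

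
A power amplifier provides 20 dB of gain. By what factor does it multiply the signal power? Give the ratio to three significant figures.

100

Power ratio = 10^(dB/10).
10^(20/10) = 10^(2.000) = 100.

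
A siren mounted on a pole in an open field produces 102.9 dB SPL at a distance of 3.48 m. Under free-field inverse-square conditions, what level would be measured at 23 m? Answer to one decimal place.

86.5 dB SPL

Free-field point source: level drops by 20·log₁₀ of the distance ratio.
ΔL = −20·log₁₀(23/3.48) = -16.40 dB, so L₂ = 102.9 + (-16.40) = 86.5 dB SPL.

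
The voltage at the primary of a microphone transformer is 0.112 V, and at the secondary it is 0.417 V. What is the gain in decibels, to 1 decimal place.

Voltage is an amplitude quantity, so gain = 20·log₁₀(V_out/V_in).
20·log₁₀(0.417/0.112) = 20·log₁₀(3.723) = 11.4 dB.

11.4 dB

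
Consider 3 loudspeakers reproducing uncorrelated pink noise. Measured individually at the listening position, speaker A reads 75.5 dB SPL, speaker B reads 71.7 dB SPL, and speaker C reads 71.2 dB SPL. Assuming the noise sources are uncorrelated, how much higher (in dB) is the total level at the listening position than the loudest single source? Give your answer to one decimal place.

2.5 dB

Uncorrelated sources add in intensity (power), not in dB.
L_total = 10·log₁₀(10^(75.5/10) + 10^(71.7/10) + 10^(71.2/10)) = 78.02 dB SPL.
Excess over the loudest (75.5 dB): 78.02 − 75.5 = 2.5 dB.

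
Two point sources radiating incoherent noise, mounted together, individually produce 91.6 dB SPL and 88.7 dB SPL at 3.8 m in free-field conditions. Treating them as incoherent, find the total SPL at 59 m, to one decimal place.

Combined at 3.8 m: 10·log₁₀(10^(91.6/10)+10^(88.7/10)) = 93.40 dB SPL.
Then apply −20·log₁₀(59/3.8) = -23.82 dB → 69.6 dB SPL.

69.6 dB SPL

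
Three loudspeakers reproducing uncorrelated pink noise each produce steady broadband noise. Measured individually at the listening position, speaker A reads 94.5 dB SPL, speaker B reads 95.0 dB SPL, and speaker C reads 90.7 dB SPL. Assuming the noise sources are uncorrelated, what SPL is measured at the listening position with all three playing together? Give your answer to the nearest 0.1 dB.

Add the sources as powers (linear), then convert back to dB:
L_total = 10·log₁₀(10^(94.5/10) + 10^(95.0/10) + 10^(90.7/10)) = 10·log₁₀(7156000000) = 98.5 dB SPL.

98.5 dB SPL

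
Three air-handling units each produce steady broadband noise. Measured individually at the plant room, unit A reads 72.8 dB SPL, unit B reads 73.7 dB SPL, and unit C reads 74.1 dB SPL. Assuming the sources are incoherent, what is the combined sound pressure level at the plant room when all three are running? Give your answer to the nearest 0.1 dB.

78.3 dB SPL

Add the sources as powers (linear), then convert back to dB:
L_total = 10·log₁₀(10^(72.8/10) + 10^(73.7/10) + 10^(74.1/10)) = 10·log₁₀(68200000) = 78.3 dB SPL.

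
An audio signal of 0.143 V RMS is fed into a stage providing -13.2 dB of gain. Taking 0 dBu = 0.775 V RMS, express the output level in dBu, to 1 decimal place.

Input level: 20·log₁₀(0.143/0.775) = -14.68 dBu.
Output: -14.68 − 13.2 = -27.9 dBu.

-27.9 dBu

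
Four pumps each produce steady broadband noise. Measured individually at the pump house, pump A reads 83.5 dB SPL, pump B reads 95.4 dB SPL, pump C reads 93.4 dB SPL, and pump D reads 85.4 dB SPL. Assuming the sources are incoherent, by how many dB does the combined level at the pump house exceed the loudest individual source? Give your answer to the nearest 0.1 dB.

2.5 dB

Incoherent sources sum as intensities:
L_total = 10·log₁₀(10^(83.5/10) + 10^(95.4/10) + 10^(93.4/10) + 10^(85.4/10)) = 97.94 dB SPL.
Excess over the loudest (95.4 dB): 97.94 − 95.4 = 2.5 dB.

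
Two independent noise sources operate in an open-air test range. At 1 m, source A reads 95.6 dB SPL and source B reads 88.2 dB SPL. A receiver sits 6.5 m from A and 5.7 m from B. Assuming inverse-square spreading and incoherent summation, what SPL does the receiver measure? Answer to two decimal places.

80.26 dB SPL

At the listener: L_A = 95.6 − 20·log₁₀(6.5) = 79.342 dB; L_B = 88.2 − 20·log₁₀(5.7) = 73.083 dB.
Combined: 10·log₁₀(10^(79.342/10)+10^(73.083/10)) = 80.26 dB SPL.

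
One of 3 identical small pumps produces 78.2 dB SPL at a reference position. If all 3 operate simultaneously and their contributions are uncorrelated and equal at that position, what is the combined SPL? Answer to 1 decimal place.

3 equal incoherent sources raise the level by 10·log₁₀(3) = 4.77 dB.
L_total = 78.2 + 4.77 = 83.0 dB SPL.

83.0 dB SPL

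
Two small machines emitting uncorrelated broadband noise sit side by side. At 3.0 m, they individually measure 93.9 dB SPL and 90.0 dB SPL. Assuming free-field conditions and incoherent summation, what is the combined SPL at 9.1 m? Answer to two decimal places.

Combined at 3.0 m: 10·log₁₀(10^(93.9/10)+10^(90.0/10)) = 95.384 dB SPL.
Then apply −20·log₁₀(9.1/3.0) = -9.638 dB → 85.75 dB SPL.

85.75 dB SPL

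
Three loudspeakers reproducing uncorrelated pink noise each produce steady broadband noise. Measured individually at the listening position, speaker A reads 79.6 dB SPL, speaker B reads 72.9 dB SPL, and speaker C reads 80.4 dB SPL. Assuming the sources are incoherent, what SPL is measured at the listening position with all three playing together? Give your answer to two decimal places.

83.43 dB SPL

Uncorrelated sources add in intensity (power), not in dB.
L_total = 10·log₁₀(10^(79.6/10) + 10^(72.9/10) + 10^(80.4/10)) = 10·log₁₀(220300000) = 83.43 dB SPL.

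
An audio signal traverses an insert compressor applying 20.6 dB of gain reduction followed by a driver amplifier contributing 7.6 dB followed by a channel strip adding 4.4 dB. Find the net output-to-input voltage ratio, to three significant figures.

Net gain = (−20.6) + 7.6 + 4.4 = -8.6 dB.
Voltage ratio = 10^(-8.6/20) = 0.372.

0.372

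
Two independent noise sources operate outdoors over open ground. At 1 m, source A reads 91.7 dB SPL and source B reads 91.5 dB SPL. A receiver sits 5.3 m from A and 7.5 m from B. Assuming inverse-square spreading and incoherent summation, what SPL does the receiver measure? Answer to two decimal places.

At the listener: L_A = 91.7 − 20·log₁₀(5.3) = 77.214 dB; L_B = 91.5 − 20·log₁₀(7.5) = 73.999 dB.
Combined: 10·log₁₀(10^(77.214/10)+10^(73.999/10)) = 78.91 dB SPL.

78.91 dB SPL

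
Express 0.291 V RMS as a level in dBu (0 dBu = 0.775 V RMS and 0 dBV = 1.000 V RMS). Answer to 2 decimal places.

dBu = 20·log₁₀(V / 0.775 V).
20·log₁₀(0.291/0.775) = -8.51 dBu.

-8.51 dBu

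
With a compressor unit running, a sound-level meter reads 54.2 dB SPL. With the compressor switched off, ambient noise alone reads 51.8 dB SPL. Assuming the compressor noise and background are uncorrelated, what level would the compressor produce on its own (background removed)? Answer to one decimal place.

Subtract intensities: L_src = 10·log₁₀(10^(L_total/10) − 10^(L_bg/10)).
L_src = 10·log₁₀(10^(54.2/10) − 10^(51.8/10)) = 10·log₁₀(111700) = 50.5 dB SPL.

50.5 dB SPL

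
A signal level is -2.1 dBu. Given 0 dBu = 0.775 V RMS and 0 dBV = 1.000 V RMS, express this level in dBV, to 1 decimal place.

-4.3 dBV

The offset between the scales is 20·log₁₀(0.775/1.000) = −2.214 dB.
So dBV = -2.1 − 2.214 = -4.3 dBV.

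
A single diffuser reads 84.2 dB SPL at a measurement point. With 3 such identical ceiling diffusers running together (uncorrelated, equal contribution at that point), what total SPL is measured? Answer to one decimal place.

89.0 dB SPL

3 equal incoherent sources raise the level by 10·log₁₀(3) = 4.77 dB.
L_total = 84.2 + 4.77 = 89.0 dB SPL.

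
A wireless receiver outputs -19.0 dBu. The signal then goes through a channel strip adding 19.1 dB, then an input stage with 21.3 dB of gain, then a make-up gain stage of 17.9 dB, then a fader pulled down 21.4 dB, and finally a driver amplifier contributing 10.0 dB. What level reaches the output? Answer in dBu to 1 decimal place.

Gain stages sum in dB:
-19.0 + 19.1 + 21.3 + 17.9 − 21.4 + 10.0 = +27.9 dBu.

+27.9 dBu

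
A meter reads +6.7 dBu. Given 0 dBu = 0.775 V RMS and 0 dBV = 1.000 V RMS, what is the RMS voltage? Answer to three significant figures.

V = 0.775 V × 10^(+6.7/20).
= 0.775 × 2.163 = 1.68 V.

1.68 V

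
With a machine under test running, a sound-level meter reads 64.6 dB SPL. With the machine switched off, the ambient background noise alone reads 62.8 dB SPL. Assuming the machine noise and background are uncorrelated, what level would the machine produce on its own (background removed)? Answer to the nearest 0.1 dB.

59.9 dB SPL

Subtract intensities: L_src = 10·log₁₀(10^(L_total/10) − 10^(L_bg/10)).
L_src = 10·log₁₀(10^(64.6/10) − 10^(62.8/10)) = 10·log₁₀(978600) = 59.9 dB SPL.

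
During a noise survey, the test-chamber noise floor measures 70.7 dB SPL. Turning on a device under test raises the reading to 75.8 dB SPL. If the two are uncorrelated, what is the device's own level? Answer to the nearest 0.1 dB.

74.2 dB SPL

Remove the background by subtracting linear intensities:
L_src = 10·log₁₀(10^(75.8/10) − 10^(70.7/10)) = 10·log₁₀(26270000) = 74.2 dB SPL.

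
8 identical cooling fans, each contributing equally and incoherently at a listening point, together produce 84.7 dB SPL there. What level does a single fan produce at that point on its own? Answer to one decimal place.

8 equal incoherent sources add 10·log₁₀(8) = 9.03 dB over one source.
L_one = 84.7 − 9.03 = 75.7 dB SPL.

75.7 dB SPL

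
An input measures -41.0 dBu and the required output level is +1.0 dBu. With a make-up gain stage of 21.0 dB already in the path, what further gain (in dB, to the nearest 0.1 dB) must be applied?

The required make-up gain is the shortfall in the dB sum.
G = +1.0 − (-41.0) − 21.0 = 21.0 dB.

21.0 dB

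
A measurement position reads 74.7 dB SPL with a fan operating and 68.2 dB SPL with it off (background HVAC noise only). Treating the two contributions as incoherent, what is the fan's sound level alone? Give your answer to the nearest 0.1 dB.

73.6 dB SPL

Background correction is a power subtraction:
L_src = 10·log₁₀(10^(74.7/10) − 10^(68.2/10)) = 10·log₁₀(22910000) = 73.6 dB SPL.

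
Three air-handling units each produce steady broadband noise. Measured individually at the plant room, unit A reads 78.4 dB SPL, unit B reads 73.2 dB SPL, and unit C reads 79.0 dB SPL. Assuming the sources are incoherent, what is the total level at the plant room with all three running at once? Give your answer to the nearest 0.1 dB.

Uncorrelated sources add in intensity (power), not in dB.
L_total = 10·log₁₀(10^(78.4/10) + 10^(73.2/10) + 10^(79.0/10)) = 10·log₁₀(169500000) = 82.3 dB SPL.

82.3 dB SPL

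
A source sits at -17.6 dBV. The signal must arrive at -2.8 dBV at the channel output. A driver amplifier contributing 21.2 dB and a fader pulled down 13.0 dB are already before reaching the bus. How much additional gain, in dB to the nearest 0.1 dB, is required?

The required make-up gain is the shortfall in the dB sum.
G = -2.8 − (-17.6) − 21.2 + 13.0 = 6.6 dB.

6.6 dB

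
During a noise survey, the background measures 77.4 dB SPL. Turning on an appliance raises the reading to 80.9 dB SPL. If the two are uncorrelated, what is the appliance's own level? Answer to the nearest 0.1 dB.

78.3 dB SPL

Background correction is a power subtraction:
L_src = 10·log₁₀(10^(80.9/10) − 10^(77.4/10)) = 10·log₁₀(68070000) = 78.3 dB SPL.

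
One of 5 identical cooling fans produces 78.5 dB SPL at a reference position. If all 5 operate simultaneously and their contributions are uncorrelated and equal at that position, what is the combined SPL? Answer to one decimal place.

85.5 dB SPL

5 equal incoherent sources raise the level by 10·log₁₀(5) = 6.99 dB.
L_total = 78.5 + 6.99 = 85.5 dB SPL.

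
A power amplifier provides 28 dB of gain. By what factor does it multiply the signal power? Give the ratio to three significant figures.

631

Power ratio = 10^(dB/10).
10^(28/10) = 10^(2.800) = 631.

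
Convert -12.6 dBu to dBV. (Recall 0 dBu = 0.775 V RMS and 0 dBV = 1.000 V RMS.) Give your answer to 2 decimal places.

The offset between the scales is 20·log₁₀(0.775/1.000) = −2.214 dB.
So dBV = -12.6 − 2.214 = -14.81 dBV.

-14.81 dBV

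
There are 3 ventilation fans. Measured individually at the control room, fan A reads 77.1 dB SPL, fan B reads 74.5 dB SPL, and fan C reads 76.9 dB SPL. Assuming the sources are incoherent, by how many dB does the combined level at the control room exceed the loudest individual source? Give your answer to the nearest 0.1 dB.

Uncorrelated sources add in intensity (power), not in dB.
L_total = 10·log₁₀(10^(77.1/10) + 10^(74.5/10) + 10^(76.9/10)) = 81.09 dB SPL.
Excess over the loudest (77.1 dB): 81.09 − 77.1 = 4.0 dB.

4.0 dB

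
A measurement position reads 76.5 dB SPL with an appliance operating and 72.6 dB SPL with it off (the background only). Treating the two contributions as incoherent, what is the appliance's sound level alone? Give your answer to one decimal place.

Remove the background by subtracting linear intensities:
L_src = 10·log₁₀(10^(76.5/10) − 10^(72.6/10)) = 10·log₁₀(26470000) = 74.2 dB SPL.

74.2 dB SPL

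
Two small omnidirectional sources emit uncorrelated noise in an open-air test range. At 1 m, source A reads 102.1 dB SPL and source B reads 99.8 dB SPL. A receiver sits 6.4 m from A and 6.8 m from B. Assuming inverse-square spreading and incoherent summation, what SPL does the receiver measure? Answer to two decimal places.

87.80 dB SPL

At the listener: L_A = 102.1 − 20·log₁₀(6.4) = 85.976 dB; L_B = 99.8 − 20·log₁₀(6.8) = 83.150 dB.
Combined: 10·log₁₀(10^(85.976/10)+10^(83.150/10)) = 87.80 dB SPL.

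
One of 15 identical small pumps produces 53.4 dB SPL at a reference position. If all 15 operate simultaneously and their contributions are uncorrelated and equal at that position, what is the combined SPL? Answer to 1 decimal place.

65.2 dB SPL

15 equal incoherent sources raise the level by 10·log₁₀(15) = 11.76 dB.
L_total = 53.4 + 11.76 = 65.2 dB SPL.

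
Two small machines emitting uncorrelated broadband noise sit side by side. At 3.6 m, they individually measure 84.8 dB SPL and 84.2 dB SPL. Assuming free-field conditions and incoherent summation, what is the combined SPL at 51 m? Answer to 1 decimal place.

Combined at 3.6 m: 10·log₁₀(10^(84.8/10)+10^(84.2/10)) = 87.52 dB SPL.
Then apply −20·log₁₀(51/3.6) = -23.03 dB → 64.5 dB SPL.

64.5 dB SPL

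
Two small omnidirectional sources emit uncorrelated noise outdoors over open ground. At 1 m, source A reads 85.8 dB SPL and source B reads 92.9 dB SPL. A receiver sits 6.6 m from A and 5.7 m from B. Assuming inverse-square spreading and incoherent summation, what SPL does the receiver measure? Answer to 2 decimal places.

78.37 dB SPL

At the listener: L_A = 85.8 − 20·log₁₀(6.6) = 69.409 dB; L_B = 92.9 − 20·log₁₀(5.7) = 77.783 dB.
Combined: 10·log₁₀(10^(69.409/10)+10^(77.783/10)) = 78.37 dB SPL.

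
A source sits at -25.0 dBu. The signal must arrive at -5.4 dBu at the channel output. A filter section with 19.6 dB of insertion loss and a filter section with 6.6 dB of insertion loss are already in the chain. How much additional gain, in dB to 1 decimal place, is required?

The required make-up gain is the shortfall in the dB sum.
G = -5.4 − (-25.0) + 19.6 + 6.6 = 45.8 dB.

45.8 dB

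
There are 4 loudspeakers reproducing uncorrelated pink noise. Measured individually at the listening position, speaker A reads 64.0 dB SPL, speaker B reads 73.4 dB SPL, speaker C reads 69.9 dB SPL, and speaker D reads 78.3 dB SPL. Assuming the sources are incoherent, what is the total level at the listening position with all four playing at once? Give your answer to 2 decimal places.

Add the sources as powers (linear), then convert back to dB:
L_total = 10·log₁₀(10^(64.0/10) + 10^(73.4/10) + 10^(69.9/10) + 10^(78.3/10)) = 10·log₁₀(101800000) = 80.08 dB SPL.

80.08 dB SPL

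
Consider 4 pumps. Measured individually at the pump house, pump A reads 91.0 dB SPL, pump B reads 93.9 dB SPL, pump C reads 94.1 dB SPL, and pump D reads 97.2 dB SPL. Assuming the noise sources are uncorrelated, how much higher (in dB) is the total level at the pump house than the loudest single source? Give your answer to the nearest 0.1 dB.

Incoherent sources sum as intensities:
L_total = 10·log₁₀(10^(91.0/10) + 10^(93.9/10) + 10^(94.1/10) + 10^(97.2/10)) = 100.62 dB SPL.
Excess over the loudest (97.2 dB): 100.62 − 97.2 = 3.4 dB.

3.4 dB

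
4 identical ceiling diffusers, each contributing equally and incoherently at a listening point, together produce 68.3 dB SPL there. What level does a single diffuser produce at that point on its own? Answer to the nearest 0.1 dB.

62.3 dB SPL

4 equal incoherent sources add 10·log₁₀(4) = 6.02 dB over one source.
L_one = 68.3 − 6.02 = 62.3 dB SPL.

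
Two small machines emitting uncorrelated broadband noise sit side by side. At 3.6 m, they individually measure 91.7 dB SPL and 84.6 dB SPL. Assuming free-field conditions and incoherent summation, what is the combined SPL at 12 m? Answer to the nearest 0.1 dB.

82.0 dB SPL

Combined at 3.6 m: 10·log₁₀(10^(91.7/10)+10^(84.6/10)) = 92.47 dB SPL.
Then apply −20·log₁₀(12/3.6) = -10.46 dB → 82.0 dB SPL.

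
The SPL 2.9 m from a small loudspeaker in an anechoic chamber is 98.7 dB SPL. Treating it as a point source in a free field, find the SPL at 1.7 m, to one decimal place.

Free-field point source: level drops by 20·log₁₀ of the distance ratio.
ΔL = −20·log₁₀(1.7/2.9) = 4.64 dB, so L₂ = 98.7 + (4.64) = 103.3 dB SPL.

103.3 dB SPL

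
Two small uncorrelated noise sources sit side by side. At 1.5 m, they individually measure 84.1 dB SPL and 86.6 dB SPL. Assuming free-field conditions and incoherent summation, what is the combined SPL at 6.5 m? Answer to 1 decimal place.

Combined at 1.5 m: 10·log₁₀(10^(84.1/10)+10^(86.6/10)) = 88.54 dB SPL.
Then apply −20·log₁₀(6.5/1.5) = -12.74 dB → 75.8 dB SPL.

75.8 dB SPL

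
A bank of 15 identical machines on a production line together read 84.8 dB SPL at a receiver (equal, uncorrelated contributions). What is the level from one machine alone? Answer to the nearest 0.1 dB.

15 equal incoherent sources add 10·log₁₀(15) = 11.76 dB over one source.
L_one = 84.8 − 11.76 = 73.0 dB SPL.

73.0 dB SPL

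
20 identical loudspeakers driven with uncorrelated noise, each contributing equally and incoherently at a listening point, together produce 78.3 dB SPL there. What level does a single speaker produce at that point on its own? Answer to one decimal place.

20 equal incoherent sources add 10·log₁₀(20) = 13.01 dB over one source.
L_one = 78.3 − 13.01 = 65.3 dB SPL.

65.3 dB SPL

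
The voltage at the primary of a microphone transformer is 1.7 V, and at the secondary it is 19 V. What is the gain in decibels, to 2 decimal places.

20.97 dB

Voltage is an amplitude quantity, so gain = 20·log₁₀(V_out/V_in).
20·log₁₀(19/1.7) = 20·log₁₀(11.18) = 20.97 dB.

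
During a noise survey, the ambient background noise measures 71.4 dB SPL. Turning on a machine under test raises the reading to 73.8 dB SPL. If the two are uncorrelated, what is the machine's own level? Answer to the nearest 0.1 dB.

70.1 dB SPL

Background correction is a power subtraction:
L_src = 10·log₁₀(10^(73.8/10) − 10^(71.4/10)) = 10·log₁₀(10180000) = 70.1 dB SPL.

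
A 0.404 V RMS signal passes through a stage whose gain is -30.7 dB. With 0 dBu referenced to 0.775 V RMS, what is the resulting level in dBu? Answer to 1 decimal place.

-36.4 dBu

Input level: 20·log₁₀(0.404/0.775) = -5.66 dBu.
Output: -5.66 − 30.7 = -36.4 dBu.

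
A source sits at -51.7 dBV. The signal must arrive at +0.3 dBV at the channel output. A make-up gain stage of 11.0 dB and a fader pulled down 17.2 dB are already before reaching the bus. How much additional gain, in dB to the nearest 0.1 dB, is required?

The required make-up gain is the shortfall in the dB sum.
G = +0.3 − (-51.7) − 11.0 + 17.2 = 58.2 dB.

58.2 dB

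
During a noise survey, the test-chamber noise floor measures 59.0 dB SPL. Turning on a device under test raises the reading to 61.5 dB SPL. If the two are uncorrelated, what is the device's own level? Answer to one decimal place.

57.9 dB SPL

Background correction is a power subtraction:
L_src = 10·log₁₀(10^(61.5/10) − 10^(59.0/10)) = 10·log₁₀(618200) = 57.9 dB SPL.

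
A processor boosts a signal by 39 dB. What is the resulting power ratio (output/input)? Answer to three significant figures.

Power ratio = 10^(dB/10).
10^(39/10) = 10^(3.900) = 7940.

7940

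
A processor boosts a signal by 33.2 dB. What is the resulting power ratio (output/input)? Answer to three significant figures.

Power ratio = 10^(dB/10).
10^(33.2/10) = 10^(3.320) = 2090.

2090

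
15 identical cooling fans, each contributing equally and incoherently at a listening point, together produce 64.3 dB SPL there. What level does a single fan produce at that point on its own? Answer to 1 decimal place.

15 equal incoherent sources add 10·log₁₀(15) = 11.76 dB over one source.
L_one = 64.3 − 11.76 = 52.5 dB SPL.

52.5 dB SPL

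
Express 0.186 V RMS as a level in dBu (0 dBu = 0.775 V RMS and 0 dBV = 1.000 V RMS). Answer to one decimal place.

-12.4 dBu

dBu = 20·log₁₀(V / 0.775 V).
20·log₁₀(0.186/0.775) = -12.4 dBu.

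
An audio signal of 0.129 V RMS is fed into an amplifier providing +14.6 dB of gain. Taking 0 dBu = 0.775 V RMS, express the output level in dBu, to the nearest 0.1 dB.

Input level: 20·log₁₀(0.129/0.775) = -15.57 dBu.
Output: -15.57 + 14.6 = -1.0 dBu.

-1.0 dBu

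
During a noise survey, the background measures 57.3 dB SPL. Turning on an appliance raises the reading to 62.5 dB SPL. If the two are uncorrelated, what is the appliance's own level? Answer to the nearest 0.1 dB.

Background correction is a power subtraction:
L_src = 10·log₁₀(10^(62.5/10) − 10^(57.3/10)) = 10·log₁₀(1241000) = 60.9 dB SPL.

60.9 dB SPL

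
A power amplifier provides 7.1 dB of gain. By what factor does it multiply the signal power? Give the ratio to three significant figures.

Power ratio = 10^(dB/10).
10^(7.1/10) = 10^(0.7100) = 5.13.

5.13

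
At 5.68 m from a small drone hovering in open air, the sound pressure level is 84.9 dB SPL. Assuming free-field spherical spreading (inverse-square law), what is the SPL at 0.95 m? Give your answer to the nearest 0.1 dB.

100.4 dB SPL

Free-field point source: level drops by 20·log₁₀ of the distance ratio.
ΔL = −20·log₁₀(0.95/5.68) = 15.53 dB, so L₂ = 84.9 + (15.53) = 100.4 dB SPL.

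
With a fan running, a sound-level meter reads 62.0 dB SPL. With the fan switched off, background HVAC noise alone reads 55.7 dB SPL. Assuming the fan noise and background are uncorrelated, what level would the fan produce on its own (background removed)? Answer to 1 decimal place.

60.8 dB SPL

Background correction is a power subtraction:
L_src = 10·log₁₀(10^(62.0/10) − 10^(55.7/10)) = 10·log₁₀(1213000) = 60.8 dB SPL.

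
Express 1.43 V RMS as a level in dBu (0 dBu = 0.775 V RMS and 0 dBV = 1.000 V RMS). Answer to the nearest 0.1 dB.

dBu = 20·log₁₀(V / 0.775 V).
20·log₁₀(1.43/0.775) = +5.3 dBu.

+5.3 dBu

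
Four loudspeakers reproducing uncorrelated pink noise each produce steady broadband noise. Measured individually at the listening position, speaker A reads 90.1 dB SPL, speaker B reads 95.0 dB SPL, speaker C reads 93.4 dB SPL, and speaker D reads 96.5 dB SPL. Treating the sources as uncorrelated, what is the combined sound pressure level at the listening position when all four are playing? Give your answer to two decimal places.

100.35 dB SPL

Uncorrelated sources add in intensity (power), not in dB.
L_total = 10·log₁₀(10^(90.1/10) + 10^(95.0/10) + 10^(93.4/10) + 10^(96.5/10)) = 10·log₁₀(10840000000) = 100.35 dB SPL.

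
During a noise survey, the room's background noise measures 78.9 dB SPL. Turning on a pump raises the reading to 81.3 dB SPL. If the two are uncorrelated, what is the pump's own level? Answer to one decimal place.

Remove the background by subtracting linear intensities:
L_src = 10·log₁₀(10^(81.3/10) − 10^(78.9/10)) = 10·log₁₀(57270000) = 77.6 dB SPL.

77.6 dB SPL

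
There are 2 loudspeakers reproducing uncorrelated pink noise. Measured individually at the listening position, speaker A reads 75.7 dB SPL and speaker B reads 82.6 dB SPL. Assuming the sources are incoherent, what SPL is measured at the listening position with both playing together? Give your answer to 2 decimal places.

83.41 dB SPL

Add the sources as powers (linear), then convert back to dB:
L_total = 10·log₁₀(10^(75.7/10) + 10^(82.6/10)) = 10·log₁₀(219100000) = 83.41 dB SPL.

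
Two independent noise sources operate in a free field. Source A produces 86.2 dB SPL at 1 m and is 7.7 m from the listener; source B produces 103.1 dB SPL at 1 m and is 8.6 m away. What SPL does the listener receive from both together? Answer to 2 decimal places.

At the listener: L_A = 86.2 − 20·log₁₀(7.7) = 68.470 dB; L_B = 103.1 − 20·log₁₀(8.6) = 84.410 dB.
Combined: 10·log₁₀(10^(68.470/10)+10^(84.410/10)) = 84.52 dB SPL.

84.52 dB SPL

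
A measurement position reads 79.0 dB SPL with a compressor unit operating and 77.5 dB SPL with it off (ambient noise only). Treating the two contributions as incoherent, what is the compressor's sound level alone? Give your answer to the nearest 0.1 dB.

73.7 dB SPL

Subtract intensities: L_src = 10·log₁₀(10^(L_total/10) − 10^(L_bg/10)).
L_src = 10·log₁₀(10^(79.0/10) − 10^(77.5/10)) = 10·log₁₀(23200000) = 73.7 dB SPL.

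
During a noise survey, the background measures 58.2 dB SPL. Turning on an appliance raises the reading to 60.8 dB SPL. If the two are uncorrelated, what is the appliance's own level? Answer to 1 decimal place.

57.3 dB SPL

Remove the background by subtracting linear intensities:
L_src = 10·log₁₀(10^(60.8/10) − 10^(58.2/10)) = 10·log₁₀(541600) = 57.3 dB SPL.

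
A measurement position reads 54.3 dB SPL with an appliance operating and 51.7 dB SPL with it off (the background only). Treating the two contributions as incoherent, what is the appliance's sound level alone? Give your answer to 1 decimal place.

Subtract intensities: L_src = 10·log₁₀(10^(L_total/10) − 10^(L_bg/10)).
L_src = 10·log₁₀(10^(54.3/10) − 10^(51.7/10)) = 10·log₁₀(121200) = 50.8 dB SPL.

50.8 dB SPL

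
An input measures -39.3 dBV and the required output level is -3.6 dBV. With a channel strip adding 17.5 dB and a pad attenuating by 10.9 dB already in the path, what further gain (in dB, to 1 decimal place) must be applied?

The required make-up gain is the shortfall in the dB sum.
G = -3.6 − (-39.3) − 17.5 + 10.9 = 29.1 dB.

29.1 dB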